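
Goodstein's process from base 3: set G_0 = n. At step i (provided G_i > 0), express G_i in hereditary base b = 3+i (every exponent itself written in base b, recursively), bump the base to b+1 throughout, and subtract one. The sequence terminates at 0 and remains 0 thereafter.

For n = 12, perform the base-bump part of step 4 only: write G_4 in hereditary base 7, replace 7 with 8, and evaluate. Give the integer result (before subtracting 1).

64

G_0=12  [base 3] 3^2 + 3  →[3↦4]→  4^2 + 4 = 20  −1 ⇒ G_1=19
G_1=19  [base 4] 4^2 + 3  →[4↦5]→  5^2 + 3 = 28  −1 ⇒ G_2=27
G_2=27  [base 5] 5^2 + 2  →[5↦6]→  6^2 + 2 = 38  −1 ⇒ G_3=37
G_3=37  [base 6] 6^2 + 1  →[6↦7]→  7^2 + 1 = 50  −1 ⇒ G_4=49
G_4=49  [base 7] 7^2  →[7↦8]→  8^2 = 64  −1 ⇒ G_5=63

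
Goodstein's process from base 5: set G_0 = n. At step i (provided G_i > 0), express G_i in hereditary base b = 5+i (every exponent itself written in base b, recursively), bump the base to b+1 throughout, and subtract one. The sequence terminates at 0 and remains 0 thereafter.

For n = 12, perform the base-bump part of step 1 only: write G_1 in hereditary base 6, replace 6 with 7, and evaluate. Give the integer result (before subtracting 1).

G_0=12  [base 5] 2·5 + 2  →[5↦6]→  2·6 + 2 = 14  −1 ⇒ G_1=13
G_1=13  [base 6] 2·6 + 1  →[6↦7]→  2·7 + 1 = 15  −1 ⇒ G_2=14

15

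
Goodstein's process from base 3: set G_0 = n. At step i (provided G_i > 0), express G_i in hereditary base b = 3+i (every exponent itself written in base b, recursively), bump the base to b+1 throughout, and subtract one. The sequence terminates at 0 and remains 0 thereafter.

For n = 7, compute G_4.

9

7 —HB3→ 2·3 + 1 —bump→ 2·4 + 1 = 9 —(−1)→ 8
8 —HB4→ 2·4 —bump→ 2·5 = 10 —(−1)→ 9
9 —HB5→ 5 + 4 —bump→ 6 + 4 = 10 —(−1)→ 9
9 —HB6→ 6 + 3 —bump→ 7 + 3 = 10 —(−1)→ 9
9 —HB7→ 7 + 2 —bump→ 8 + 2 = 10 —(−1)→ 9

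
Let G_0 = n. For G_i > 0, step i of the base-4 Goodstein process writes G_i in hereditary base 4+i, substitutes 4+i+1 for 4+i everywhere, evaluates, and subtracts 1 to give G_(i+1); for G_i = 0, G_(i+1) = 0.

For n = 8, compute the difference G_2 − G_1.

0

G_0=8  [base 4] 2·4  →[4↦5]→  2·5 = 10  −1 ⇒ G_1=9
G_1=9  [base 5] 5 + 4  →[5↦6]→  6 + 4 = 10  −1 ⇒ G_2=9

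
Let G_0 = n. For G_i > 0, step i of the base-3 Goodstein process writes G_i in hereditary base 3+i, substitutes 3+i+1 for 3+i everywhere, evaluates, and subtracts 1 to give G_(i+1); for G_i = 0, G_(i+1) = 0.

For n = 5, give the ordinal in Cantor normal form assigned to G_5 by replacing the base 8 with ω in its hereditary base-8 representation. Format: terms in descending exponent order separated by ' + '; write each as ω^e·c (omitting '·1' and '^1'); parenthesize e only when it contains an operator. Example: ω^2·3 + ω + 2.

3

G_0=5  [base 3] 3 + 2  →[3↦4]→  4 + 2 = 6  −1 ⇒ G_1=5
G_1=5  [base 4] 4 + 1  →[4↦5]→  5 + 1 = 6  −1 ⇒ G_2=5
G_2=5  [base 5] 5  →[5↦6]→  6 = 6  −1 ⇒ G_3=5
G_3=5  [base 6] 5  →[6↦7]→  5 = 5  −1 ⇒ G_4=4
G_4=4  [base 7] 4  →[7↦8]→  4 = 4  −1 ⇒ G_5=3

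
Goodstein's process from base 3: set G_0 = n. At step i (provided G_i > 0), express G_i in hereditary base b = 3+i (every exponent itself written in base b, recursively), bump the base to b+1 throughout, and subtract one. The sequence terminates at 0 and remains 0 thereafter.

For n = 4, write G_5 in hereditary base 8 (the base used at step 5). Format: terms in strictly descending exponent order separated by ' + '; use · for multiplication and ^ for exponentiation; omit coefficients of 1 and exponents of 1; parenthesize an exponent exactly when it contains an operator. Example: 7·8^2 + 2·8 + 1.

1

i=0: 4 = 3 + 1 (b=3); 3→4: 4 + 1 = 5; 5−1 = 4
i=1: 4 = 4 (b=4); 4→5: 5 = 5; 5−1 = 4
i=2: 4 = 4 (b=5); 5→6: 4 = 4; 4−1 = 3
i=3: 3 = 3 (b=6); 6→7: 3 = 3; 3−1 = 2
i=4: 2 = 2 (b=7); 7→8: 2 = 2; 2−1 = 1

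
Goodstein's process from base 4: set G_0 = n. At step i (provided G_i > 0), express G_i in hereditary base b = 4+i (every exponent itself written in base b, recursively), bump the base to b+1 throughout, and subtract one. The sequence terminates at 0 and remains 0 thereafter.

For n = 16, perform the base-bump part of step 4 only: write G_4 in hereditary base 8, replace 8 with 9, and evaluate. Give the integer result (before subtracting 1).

G_0 = 16. HB_4(16) = 4^2. Bump = 25. G_1 = 24.
G_1 = 24. HB_5(24) = 4·5 + 4. Bump = 28. G_2 = 27.
G_2 = 27. HB_6(27) = 4·6 + 3. Bump = 31. G_3 = 30.
G_3 = 30. HB_7(30) = 4·7 + 2. Bump = 34. G_4 = 33.
G_4 = 33. HB_8(33) = 4·8 + 1. Bump = 37. G_5 = 36.

37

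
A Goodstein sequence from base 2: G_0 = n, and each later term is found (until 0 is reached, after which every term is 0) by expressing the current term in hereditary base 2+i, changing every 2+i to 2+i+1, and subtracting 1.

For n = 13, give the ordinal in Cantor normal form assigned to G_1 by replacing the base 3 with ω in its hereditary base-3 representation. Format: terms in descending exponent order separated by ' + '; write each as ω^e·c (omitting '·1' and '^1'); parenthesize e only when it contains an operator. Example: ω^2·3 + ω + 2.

ω^(ω + 1) + ω^ω

G_0 = 13. HB_2(13) = 2^(2 + 1) + 2^2 + 1. Bump = 109. G_1 = 108.
G_1 = 108. HB_3(108) = 3^(3 + 1) + 3^3. Bump = 1280. G_2 = 1279.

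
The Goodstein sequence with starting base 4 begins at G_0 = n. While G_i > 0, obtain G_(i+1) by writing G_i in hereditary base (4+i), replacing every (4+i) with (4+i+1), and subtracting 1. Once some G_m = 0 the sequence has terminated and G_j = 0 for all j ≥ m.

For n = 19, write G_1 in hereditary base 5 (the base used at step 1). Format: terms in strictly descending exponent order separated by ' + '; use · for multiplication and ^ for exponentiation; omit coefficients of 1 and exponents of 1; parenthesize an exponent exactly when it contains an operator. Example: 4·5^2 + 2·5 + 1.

19 —HB4→ 4^2 + 3 —bump→ 5^2 + 3 = 28 —(−1)→ 27
27 —HB5→ 5^2 + 2 —bump→ 6^2 + 2 = 38 —(−1)→ 37

5^2 + 2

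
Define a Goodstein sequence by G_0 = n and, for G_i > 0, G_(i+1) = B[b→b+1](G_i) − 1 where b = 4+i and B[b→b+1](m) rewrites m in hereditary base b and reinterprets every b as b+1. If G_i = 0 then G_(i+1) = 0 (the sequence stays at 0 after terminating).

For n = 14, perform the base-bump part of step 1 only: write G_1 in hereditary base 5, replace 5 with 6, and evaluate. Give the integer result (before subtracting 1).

19

14 —HB4→ 3·4 + 2 —bump→ 3·5 + 2 = 17 —(−1)→ 16
16 —HB5→ 3·5 + 1 —bump→ 3·6 + 1 = 19 —(−1)→ 18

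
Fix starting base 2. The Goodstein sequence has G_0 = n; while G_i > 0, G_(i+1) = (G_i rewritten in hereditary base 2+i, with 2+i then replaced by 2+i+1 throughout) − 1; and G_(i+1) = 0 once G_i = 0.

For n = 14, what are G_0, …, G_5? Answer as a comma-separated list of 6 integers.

14, 110, 1281, 18750, 326591, 5862840

14 —HB2→ 2^(2 + 1) + 2^2 + 2 —bump→ 3^(3 + 1) + 3^3 + 3 = 111 —(−1)→ 110
110 —HB3→ 3^(3 + 1) + 3^3 + 2 —bump→ 4^(4 + 1) + 4^4 + 2 = 1282 —(−1)→ 1281
1281 —HB4→ 4^(4 + 1) + 4^4 + 1 —bump→ 5^(5 + 1) + 5^5 + 1 = 18751 —(−1)→ 18750
18750 —HB5→ 5^(5 + 1) + 5^5 —bump→ 6^(6 + 1) + 6^6 = 326592 —(−1)→ 326591
326591 —HB6→ 6^(6 + 1) + 5·6^5 + 5·6^4 + 5·6^3 + 5·6^2 + 5·6 + 5 —bump→ 7^(7 + 1) + 5·7^5 + 5·7^4 + 5·7^3 + 5·7^2 + 5·7 + 5 = 5862841 —(−1)→ 5862840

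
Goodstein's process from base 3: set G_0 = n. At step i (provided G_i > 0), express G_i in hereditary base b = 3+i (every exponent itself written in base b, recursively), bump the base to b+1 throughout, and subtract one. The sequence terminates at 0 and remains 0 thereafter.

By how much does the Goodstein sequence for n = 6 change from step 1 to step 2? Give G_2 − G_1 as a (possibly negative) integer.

0

i=0: 6 = 2·3 (b=3); 3→4: 2·4 = 8; 8−1 = 7
i=1: 7 = 4 + 3 (b=4); 4→5: 5 + 3 = 8; 8−1 = 7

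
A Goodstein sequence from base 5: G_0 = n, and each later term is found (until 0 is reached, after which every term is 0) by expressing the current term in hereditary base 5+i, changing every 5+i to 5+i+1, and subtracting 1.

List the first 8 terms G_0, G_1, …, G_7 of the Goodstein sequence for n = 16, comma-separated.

(0) 16|_5 = 3·5 + 1 ↦ 3·6 + 1|_6 = 19 ⇒ 18
(1) 18|_6 = 3·6 ↦ 3·7|_7 = 21 ⇒ 20
(2) 20|_7 = 2·7 + 6 ↦ 2·8 + 6|_8 = 22 ⇒ 21
(3) 21|_8 = 2·8 + 5 ↦ 2·9 + 5|_9 = 23 ⇒ 22
(4) 22|_9 = 2·9 + 4 ↦ 2·10 + 4|_10 = 24 ⇒ 23
(5) 23|_10 = 2·10 + 3 ↦ 2·11 + 3|_11 = 25 ⇒ 24
(6) 24|_11 = 2·11 + 2 ↦ 2·12 + 2|_12 = 26 ⇒ 25

16, 18, 20, 21, 22, 23, 24, 25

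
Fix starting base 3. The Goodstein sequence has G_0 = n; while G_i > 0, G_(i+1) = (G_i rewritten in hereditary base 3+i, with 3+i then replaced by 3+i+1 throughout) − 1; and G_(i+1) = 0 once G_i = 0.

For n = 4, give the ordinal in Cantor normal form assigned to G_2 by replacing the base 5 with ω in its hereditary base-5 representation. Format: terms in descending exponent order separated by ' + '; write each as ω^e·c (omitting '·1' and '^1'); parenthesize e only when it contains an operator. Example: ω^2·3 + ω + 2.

4

G_0 = 4. HB_3(4) = 3 + 1. Bump = 5. G_1 = 4.
G_1 = 4. HB_4(4) = 4. Bump = 5. G_2 = 4.
G_2 = 4. HB_5(4) = 4. Bump = 4. G_3 = 3.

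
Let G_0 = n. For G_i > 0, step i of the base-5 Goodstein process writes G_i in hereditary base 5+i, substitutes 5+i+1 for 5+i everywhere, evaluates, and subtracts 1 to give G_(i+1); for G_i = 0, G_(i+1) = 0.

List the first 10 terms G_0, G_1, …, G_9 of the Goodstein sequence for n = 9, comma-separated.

[0] 9 ≡ 5 + 4 (base 5). Lift 6: 10. −1: 9.
[1] 9 ≡ 6 + 3 (base 6). Lift 7: 10. −1: 9.
[2] 9 ≡ 7 + 2 (base 7). Lift 8: 10. −1: 9.
[3] 9 ≡ 8 + 1 (base 8). Lift 9: 10. −1: 9.
[4] 9 ≡ 9 (base 9). Lift 10: 10. −1: 9.
[5] 9 ≡ 9 (base 10). Lift 11: 9. −1: 8.
[6] 8 ≡ 8 (base 11). Lift 12: 8. −1: 7.
[7] 7 ≡ 7 (base 12). Lift 13: 7. −1: 6.
[8] 6 ≡ 6 (base 13). Lift 14: 6. −1: 5.

9, 9, 9, 9, 9, 9, 8, 7, 6, 5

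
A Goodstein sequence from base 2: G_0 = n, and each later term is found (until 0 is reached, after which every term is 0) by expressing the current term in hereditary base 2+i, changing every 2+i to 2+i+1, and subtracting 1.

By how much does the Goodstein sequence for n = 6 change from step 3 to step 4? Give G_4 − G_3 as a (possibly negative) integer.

43530

step 0: 6 = 2^2 + 2; sub 3 for 2: 3^3 + 3; = 30; G_1 = 30−1 = 29
step 1: 29 = 3^3 + 2; sub 4 for 3: 4^4 + 2; = 258; G_2 = 258−1 = 257
step 2: 257 = 4^4 + 1; sub 5 for 4: 5^5 + 1; = 3126; G_3 = 3126−1 = 3125
step 3: 3125 = 5^5; sub 6 for 5: 6^6; = 46656; G_4 = 46656−1 = 46655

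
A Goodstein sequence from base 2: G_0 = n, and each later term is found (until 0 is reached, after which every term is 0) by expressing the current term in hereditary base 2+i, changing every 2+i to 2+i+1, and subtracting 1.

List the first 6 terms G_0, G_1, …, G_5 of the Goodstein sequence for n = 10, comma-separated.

G_0 = 10. HB_2(10) = 2^(2 + 1) + 2. Bump = 84. G_1 = 83.
G_1 = 83. HB_3(83) = 3^(3 + 1) + 2. Bump = 1026. G_2 = 1025.
G_2 = 1025. HB_4(1025) = 4^(4 + 1) + 1. Bump = 15626. G_3 = 15625.
G_3 = 15625. HB_5(15625) = 5^(5 + 1). Bump = 279936. G_4 = 279935.
G_4 = 279935. HB_6(279935) = 5·6^6 + 5·6^5 + 5·6^4 + 5·6^3 + 5·6^2 + 5·6 + 5. Bump = 4215755. G_5 = 4215754.

10, 83, 1025, 15625, 279935, 4215754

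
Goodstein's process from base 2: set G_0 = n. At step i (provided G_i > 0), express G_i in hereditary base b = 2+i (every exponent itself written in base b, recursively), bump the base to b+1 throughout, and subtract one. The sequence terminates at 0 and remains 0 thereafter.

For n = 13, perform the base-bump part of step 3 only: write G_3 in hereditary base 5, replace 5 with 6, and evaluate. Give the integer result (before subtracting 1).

280712

13 —HB2→ 2^(2 + 1) + 2^2 + 1 —bump→ 3^(3 + 1) + 3^3 + 1 = 109 —(−1)→ 108
108 —HB3→ 3^(3 + 1) + 3^3 —bump→ 4^(4 + 1) + 4^4 = 1280 —(−1)→ 1279
1279 —HB4→ 4^(4 + 1) + 3·4^3 + 3·4^2 + 3·4 + 3 —bump→ 5^(5 + 1) + 3·5^3 + 3·5^2 + 3·5 + 3 = 16093 —(−1)→ 16092
16092 —HB5→ 5^(5 + 1) + 3·5^3 + 3·5^2 + 3·5 + 2 —bump→ 6^(6 + 1) + 3·6^3 + 3·6^2 + 3·6 + 2 = 280712 —(−1)→ 280711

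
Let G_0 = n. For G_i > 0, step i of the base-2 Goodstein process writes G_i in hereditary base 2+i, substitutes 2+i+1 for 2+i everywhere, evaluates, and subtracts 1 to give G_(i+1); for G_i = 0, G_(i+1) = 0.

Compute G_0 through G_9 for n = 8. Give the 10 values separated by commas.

8, 80, 553, 6310, 93395, 1647195, 33554571, 774841151, 20000000211, 570623341475

i=0: 8 = 2^(2 + 1) (b=2); 2→3: 3^(3 + 1) = 81; 81−1 = 80
i=1: 80 = 2·3^3 + 2·3^2 + 2·3 + 2 (b=3); 3→4: 2·4^4 + 2·4^2 + 2·4 + 2 = 554; 554−1 = 553
i=2: 553 = 2·4^4 + 2·4^2 + 2·4 + 1 (b=4); 4→5: 2·5^5 + 2·5^2 + 2·5 + 1 = 6311; 6311−1 = 6310
i=3: 6310 = 2·5^5 + 2·5^2 + 2·5 (b=5); 5→6: 2·6^6 + 2·6^2 + 2·6 = 93396; 93396−1 = 93395
i=4: 93395 = 2·6^6 + 2·6^2 + 6 + 5 (b=6); 6→7: 2·7^7 + 2·7^2 + 7 + 5 = 1647196; 1647196−1 = 1647195
i=5: 1647195 = 2·7^7 + 2·7^2 + 7 + 4 (b=7); 7→8: 2·8^8 + 2·8^2 + 8 + 4 = 33554572; 33554572−1 = 33554571
i=6: 33554571 = 2·8^8 + 2·8^2 + 8 + 3 (b=8); 8→9: 2·9^9 + 2·9^2 + 9 + 3 = 774841152; 774841152−1 = 774841151
i=7: 774841151 = 2·9^9 + 2·9^2 + 9 + 2 (b=9); 9→10: 2·10^10 + 2·10^2 + 10 + 2 = 20000000212; 20000000212−1 = 20000000211
i=8: 20000000211 = 2·10^10 + 2·10^2 + 10 + 1 (b=10); 10→11: 2·11^11 + 2·11^2 + 11 + 1 = 570623341476; 570623341476−1 = 570623341475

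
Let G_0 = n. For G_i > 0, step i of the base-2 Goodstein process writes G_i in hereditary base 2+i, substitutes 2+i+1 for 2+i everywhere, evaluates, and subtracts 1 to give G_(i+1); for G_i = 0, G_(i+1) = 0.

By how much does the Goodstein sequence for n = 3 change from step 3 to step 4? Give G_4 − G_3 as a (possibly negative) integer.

-1

i=0: 3 = 2 + 1 (b=2); 2→3: 3 + 1 = 4; 4−1 = 3
i=1: 3 = 3 (b=3); 3→4: 4 = 4; 4−1 = 3
i=2: 3 = 3 (b=4); 4→5: 3 = 3; 3−1 = 2
i=3: 2 = 2 (b=5); 5→6: 2 = 2; 2−1 = 1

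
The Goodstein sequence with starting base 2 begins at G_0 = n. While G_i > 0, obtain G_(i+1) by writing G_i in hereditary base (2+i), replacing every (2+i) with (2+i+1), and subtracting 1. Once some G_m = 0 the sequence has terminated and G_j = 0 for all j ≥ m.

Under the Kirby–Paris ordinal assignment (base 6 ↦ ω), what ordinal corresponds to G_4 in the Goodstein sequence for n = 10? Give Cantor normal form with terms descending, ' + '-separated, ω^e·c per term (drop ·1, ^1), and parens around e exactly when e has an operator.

G_0 = 10. HB_2(10) = 2^(2 + 1) + 2. Bump = 84. G_1 = 83.
G_1 = 83. HB_3(83) = 3^(3 + 1) + 2. Bump = 1026. G_2 = 1025.
G_2 = 1025. HB_4(1025) = 4^(4 + 1) + 1. Bump = 15626. G_3 = 15625.
G_3 = 15625. HB_5(15625) = 5^(5 + 1). Bump = 279936. G_4 = 279935.
G_4 = 279935. HB_6(279935) = 5·6^6 + 5·6^5 + 5·6^4 + 5·6^3 + 5·6^2 + 5·6 + 5. Bump = 4215755. G_5 = 4215754.

ω^ω·5 + ω^5·5 + ω^4·5 + ω^3·5 + ω^2·5 + ω·5 + 5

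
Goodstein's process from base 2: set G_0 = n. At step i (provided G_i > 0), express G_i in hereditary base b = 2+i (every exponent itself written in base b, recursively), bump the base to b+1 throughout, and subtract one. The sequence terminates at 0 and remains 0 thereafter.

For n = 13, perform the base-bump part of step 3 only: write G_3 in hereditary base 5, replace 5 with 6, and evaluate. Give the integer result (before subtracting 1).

G_0 = 13. HB_2(13) = 2^(2 + 1) + 2^2 + 1. Bump = 109. G_1 = 108.
G_1 = 108. HB_3(108) = 3^(3 + 1) + 3^3. Bump = 1280. G_2 = 1279.
G_2 = 1279. HB_4(1279) = 4^(4 + 1) + 3·4^3 + 3·4^2 + 3·4 + 3. Bump = 16093. G_3 = 16092.
G_3 = 16092. HB_5(16092) = 5^(5 + 1) + 3·5^3 + 3·5^2 + 3·5 + 2. Bump = 280712. G_4 = 280711.

280712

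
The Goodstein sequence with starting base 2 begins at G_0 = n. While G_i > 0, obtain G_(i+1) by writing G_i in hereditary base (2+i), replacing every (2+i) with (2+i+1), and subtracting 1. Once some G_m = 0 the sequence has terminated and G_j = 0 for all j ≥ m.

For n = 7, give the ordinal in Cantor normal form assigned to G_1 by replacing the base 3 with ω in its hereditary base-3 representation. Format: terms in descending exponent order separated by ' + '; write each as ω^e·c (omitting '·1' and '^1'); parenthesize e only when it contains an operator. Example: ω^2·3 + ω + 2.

ω^ω + ω

(0) 7|_2 = 2^2 + 2 + 1 ↦ 3^3 + 3 + 1|_3 = 31 ⇒ 30
(1) 30|_3 = 3^3 + 3 ↦ 4^4 + 4|_4 = 260 ⇒ 259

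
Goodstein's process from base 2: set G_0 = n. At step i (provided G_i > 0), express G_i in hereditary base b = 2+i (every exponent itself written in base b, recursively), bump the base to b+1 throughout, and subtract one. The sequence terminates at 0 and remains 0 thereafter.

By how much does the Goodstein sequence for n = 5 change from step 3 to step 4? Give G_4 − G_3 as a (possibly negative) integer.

308

5 —HB2→ 2^2 + 1 —bump→ 3^3 + 1 = 28 —(−1)→ 27
27 —HB3→ 3^3 —bump→ 4^4 = 256 —(−1)→ 255
255 —HB4→ 3·4^3 + 3·4^2 + 3·4 + 3 —bump→ 3·5^3 + 3·5^2 + 3·5 + 3 = 468 —(−1)→ 467
467 —HB5→ 3·5^3 + 3·5^2 + 3·5 + 2 —bump→ 3·6^3 + 3·6^2 + 3·6 + 2 = 776 —(−1)→ 775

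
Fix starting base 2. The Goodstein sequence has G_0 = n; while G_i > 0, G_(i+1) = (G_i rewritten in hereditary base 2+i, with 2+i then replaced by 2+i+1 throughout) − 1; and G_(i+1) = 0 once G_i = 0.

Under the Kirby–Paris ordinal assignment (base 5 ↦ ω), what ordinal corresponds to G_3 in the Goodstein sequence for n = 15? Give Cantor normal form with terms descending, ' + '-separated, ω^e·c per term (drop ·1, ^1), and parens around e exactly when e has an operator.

ω^(ω + 1) + ω^ω + 2

step 0: 15 = 2^(2 + 1) + 2^2 + 2 + 1; sub 3 for 2: 3^(3 + 1) + 3^3 + 3 + 1; = 112; G_1 = 112−1 = 111
step 1: 111 = 3^(3 + 1) + 3^3 + 3; sub 4 for 3: 4^(4 + 1) + 4^4 + 4; = 1284; G_2 = 1284−1 = 1283
step 2: 1283 = 4^(4 + 1) + 4^4 + 3; sub 5 for 4: 5^(5 + 1) + 5^5 + 3; = 18753; G_3 = 18753−1 = 18752
step 3: 18752 = 5^(5 + 1) + 5^5 + 2; sub 6 for 5: 6^(6 + 1) + 6^6 + 2; = 326594; G_4 = 326594−1 = 326593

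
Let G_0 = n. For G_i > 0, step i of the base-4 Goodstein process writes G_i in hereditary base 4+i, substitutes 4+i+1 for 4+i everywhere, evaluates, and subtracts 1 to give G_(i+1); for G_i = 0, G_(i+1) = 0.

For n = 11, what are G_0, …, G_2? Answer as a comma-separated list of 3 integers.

11, 12, 13

step 0: 11 = 2·4 + 3; sub 5 for 4: 2·5 + 3; = 13; G_1 = 13−1 = 12
step 1: 12 = 2·5 + 2; sub 6 for 5: 2·6 + 2; = 14; G_2 = 14−1 = 13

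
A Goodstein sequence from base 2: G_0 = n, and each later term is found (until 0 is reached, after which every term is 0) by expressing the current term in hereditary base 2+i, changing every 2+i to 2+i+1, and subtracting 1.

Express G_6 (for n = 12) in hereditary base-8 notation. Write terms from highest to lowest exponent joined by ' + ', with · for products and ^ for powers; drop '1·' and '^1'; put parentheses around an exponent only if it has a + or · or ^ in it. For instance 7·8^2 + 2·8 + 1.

(0) 12|_2 = 2^(2 + 1) + 2^2 ↦ 3^(3 + 1) + 3^3|_3 = 108 ⇒ 107
(1) 107|_3 = 3^(3 + 1) + 2·3^2 + 2·3 + 2 ↦ 4^(4 + 1) + 2·4^2 + 2·4 + 2|_4 = 1066 ⇒ 1065
(2) 1065|_4 = 4^(4 + 1) + 2·4^2 + 2·4 + 1 ↦ 5^(5 + 1) + 2·5^2 + 2·5 + 1|_5 = 15686 ⇒ 15685
(3) 15685|_5 = 5^(5 + 1) + 2·5^2 + 2·5 ↦ 6^(6 + 1) + 2·6^2 + 2·6|_6 = 280020 ⇒ 280019
(4) 280019|_6 = 6^(6 + 1) + 2·6^2 + 6 + 5 ↦ 7^(7 + 1) + 2·7^2 + 7 + 5|_7 = 5764911 ⇒ 5764910
(5) 5764910|_7 = 7^(7 + 1) + 2·7^2 + 7 + 4 ↦ 8^(8 + 1) + 2·8^2 + 8 + 4|_8 = 134217868 ⇒ 134217867

8^(8 + 1) + 2·8^2 + 8 + 3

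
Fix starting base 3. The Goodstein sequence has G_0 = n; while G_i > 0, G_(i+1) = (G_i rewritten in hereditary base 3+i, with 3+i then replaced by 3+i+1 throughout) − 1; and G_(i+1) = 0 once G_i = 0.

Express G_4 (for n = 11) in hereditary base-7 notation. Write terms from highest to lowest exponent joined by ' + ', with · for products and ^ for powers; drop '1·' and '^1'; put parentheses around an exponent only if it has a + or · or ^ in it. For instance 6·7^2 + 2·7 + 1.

step 0: 11 = 3^2 + 2; sub 4 for 3: 4^2 + 2; = 18; G_1 = 18−1 = 17
step 1: 17 = 4^2 + 1; sub 5 for 4: 5^2 + 1; = 26; G_2 = 26−1 = 25
step 2: 25 = 5^2; sub 6 for 5: 6^2; = 36; G_3 = 36−1 = 35
step 3: 35 = 5·6 + 5; sub 7 for 6: 5·7 + 5; = 40; G_4 = 40−1 = 39
step 4: 39 = 5·7 + 4; sub 8 for 7: 5·8 + 4; = 44; G_5 = 44−1 = 43

5·7 + 4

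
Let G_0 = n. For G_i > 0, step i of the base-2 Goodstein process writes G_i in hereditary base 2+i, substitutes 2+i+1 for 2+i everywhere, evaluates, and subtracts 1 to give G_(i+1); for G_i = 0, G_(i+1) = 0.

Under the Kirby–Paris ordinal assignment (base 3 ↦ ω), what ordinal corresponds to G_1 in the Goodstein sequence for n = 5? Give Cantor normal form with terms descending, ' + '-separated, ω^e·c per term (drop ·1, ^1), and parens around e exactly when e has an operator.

ω^ω

G_0 = 5. HB_2(5) = 2^2 + 1. Bump = 28. G_1 = 27.
G_1 = 27. HB_3(27) = 3^3. Bump = 256. G_2 = 255.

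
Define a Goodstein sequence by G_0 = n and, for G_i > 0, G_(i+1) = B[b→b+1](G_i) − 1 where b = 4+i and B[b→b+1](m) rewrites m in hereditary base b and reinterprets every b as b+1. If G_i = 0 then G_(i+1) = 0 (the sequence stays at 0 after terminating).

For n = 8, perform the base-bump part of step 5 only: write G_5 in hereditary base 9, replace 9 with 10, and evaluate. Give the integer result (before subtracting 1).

G_0=8  [base 4] 2·4  →[4↦5]→  2·5 = 10  −1 ⇒ G_1=9
G_1=9  [base 5] 5 + 4  →[5↦6]→  6 + 4 = 10  −1 ⇒ G_2=9
G_2=9  [base 6] 6 + 3  →[6↦7]→  7 + 3 = 10  −1 ⇒ G_3=9
G_3=9  [base 7] 7 + 2  →[7↦8]→  8 + 2 = 10  −1 ⇒ G_4=9
G_4=9  [base 8] 8 + 1  →[8↦9]→  9 + 1 = 10  −1 ⇒ G_5=9

10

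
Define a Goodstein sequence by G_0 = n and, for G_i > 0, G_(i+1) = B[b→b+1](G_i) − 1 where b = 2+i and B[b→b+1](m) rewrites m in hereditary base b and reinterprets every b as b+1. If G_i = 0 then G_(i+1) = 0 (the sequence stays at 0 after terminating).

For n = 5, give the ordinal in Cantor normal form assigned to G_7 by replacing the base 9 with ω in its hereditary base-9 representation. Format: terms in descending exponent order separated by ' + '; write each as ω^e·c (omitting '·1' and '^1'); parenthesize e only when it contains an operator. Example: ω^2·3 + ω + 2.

i=0: 5 = 2^2 + 1 (b=2); 2→3: 3^3 + 1 = 28; 28−1 = 27
i=1: 27 = 3^3 (b=3); 3→4: 4^4 = 256; 256−1 = 255
i=2: 255 = 3·4^3 + 3·4^2 + 3·4 + 3 (b=4); 4→5: 3·5^3 + 3·5^2 + 3·5 + 3 = 468; 468−1 = 467
i=3: 467 = 3·5^3 + 3·5^2 + 3·5 + 2 (b=5); 5→6: 3·6^3 + 3·6^2 + 3·6 + 2 = 776; 776−1 = 775
i=4: 775 = 3·6^3 + 3·6^2 + 3·6 + 1 (b=6); 6→7: 3·7^3 + 3·7^2 + 3·7 + 1 = 1198; 1198−1 = 1197
i=5: 1197 = 3·7^3 + 3·7^2 + 3·7 (b=7); 7→8: 3·8^3 + 3·8^2 + 3·8 = 1752; 1752−1 = 1751
i=6: 1751 = 3·8^3 + 3·8^2 + 2·8 + 7 (b=8); 8→9: 3·9^3 + 3·9^2 + 2·9 + 7 = 2455; 2455−1 = 2454

ω^3·3 + ω^2·3 + ω·2 + 6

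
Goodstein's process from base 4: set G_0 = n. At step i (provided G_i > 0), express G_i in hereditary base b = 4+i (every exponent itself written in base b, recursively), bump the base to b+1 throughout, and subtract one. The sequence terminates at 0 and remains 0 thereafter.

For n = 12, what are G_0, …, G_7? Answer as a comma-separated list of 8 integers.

12, 14, 15, 16, 17, 18, 19, 19

[0] 12 ≡ 3·4 (base 4). Lift 5: 15. −1: 14.
[1] 14 ≡ 2·5 + 4 (base 5). Lift 6: 16. −1: 15.
[2] 15 ≡ 2·6 + 3 (base 6). Lift 7: 17. −1: 16.
[3] 16 ≡ 2·7 + 2 (base 7). Lift 8: 18. −1: 17.
[4] 17 ≡ 2·8 + 1 (base 8). Lift 9: 19. −1: 18.
[5] 18 ≡ 2·9 (base 9). Lift 10: 20. −1: 19.
[6] 19 ≡ 10 + 9 (base 10). Lift 11: 20. −1: 19.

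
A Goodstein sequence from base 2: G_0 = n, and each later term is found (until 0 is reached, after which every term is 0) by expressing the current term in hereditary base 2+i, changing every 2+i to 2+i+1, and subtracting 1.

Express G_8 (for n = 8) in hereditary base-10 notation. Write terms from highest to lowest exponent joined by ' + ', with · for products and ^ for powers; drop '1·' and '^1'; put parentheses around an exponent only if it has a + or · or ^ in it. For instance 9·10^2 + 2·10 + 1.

2·10^10 + 2·10^2 + 10 + 1

G_0 = 8. HB_2(8) = 2^(2 + 1). Bump = 81. G_1 = 80.
G_1 = 80. HB_3(80) = 2·3^3 + 2·3^2 + 2·3 + 2. Bump = 554. G_2 = 553.
G_2 = 553. HB_4(553) = 2·4^4 + 2·4^2 + 2·4 + 1. Bump = 6311. G_3 = 6310.
G_3 = 6310. HB_5(6310) = 2·5^5 + 2·5^2 + 2·5. Bump = 93396. G_4 = 93395.
G_4 = 93395. HB_6(93395) = 2·6^6 + 2·6^2 + 6 + 5. Bump = 1647196. G_5 = 1647195.
G_5 = 1647195. HB_7(1647195) = 2·7^7 + 2·7^2 + 7 + 4. Bump = 33554572. G_6 = 33554571.
G_6 = 33554571. HB_8(33554571) = 2·8^8 + 2·8^2 + 8 + 3. Bump = 774841152. G_7 = 774841151.
G_7 = 774841151. HB_9(774841151) = 2·9^9 + 2·9^2 + 9 + 2. Bump = 20000000212. G_8 = 20000000211.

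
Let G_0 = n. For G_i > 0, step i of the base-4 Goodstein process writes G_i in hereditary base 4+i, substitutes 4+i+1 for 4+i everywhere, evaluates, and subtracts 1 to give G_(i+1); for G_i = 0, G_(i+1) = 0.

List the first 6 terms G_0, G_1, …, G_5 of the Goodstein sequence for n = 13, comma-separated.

[0] 13 ≡ 3·4 + 1 (base 4). Lift 5: 16. −1: 15.
[1] 15 ≡ 3·5 (base 5). Lift 6: 18. −1: 17.
[2] 17 ≡ 2·6 + 5 (base 6). Lift 7: 19. −1: 18.
[3] 18 ≡ 2·7 + 4 (base 7). Lift 8: 20. −1: 19.
[4] 19 ≡ 2·8 + 3 (base 8). Lift 9: 21. −1: 20.

13, 15, 17, 18, 19, 20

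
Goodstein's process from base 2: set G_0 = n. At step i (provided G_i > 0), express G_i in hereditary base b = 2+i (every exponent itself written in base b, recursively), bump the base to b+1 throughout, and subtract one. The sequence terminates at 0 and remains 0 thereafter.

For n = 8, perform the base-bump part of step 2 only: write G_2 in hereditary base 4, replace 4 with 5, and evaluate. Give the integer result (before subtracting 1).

6311

G_0 = 8. HB_2(8) = 2^(2 + 1). Bump = 81. G_1 = 80.
G_1 = 80. HB_3(80) = 2·3^3 + 2·3^2 + 2·3 + 2. Bump = 554. G_2 = 553.
G_2 = 553. HB_4(553) = 2·4^4 + 2·4^2 + 2·4 + 1. Bump = 6311. G_3 = 6310.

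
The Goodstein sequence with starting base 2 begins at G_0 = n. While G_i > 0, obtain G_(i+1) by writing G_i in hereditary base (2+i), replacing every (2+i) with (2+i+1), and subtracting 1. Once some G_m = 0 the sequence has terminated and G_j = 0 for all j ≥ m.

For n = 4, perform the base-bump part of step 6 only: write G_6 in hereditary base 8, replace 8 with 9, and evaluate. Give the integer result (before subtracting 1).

(0) 4|_2 = 2^2 ↦ 3^3|_3 = 27 ⇒ 26
(1) 26|_3 = 2·3^2 + 2·3 + 2 ↦ 2·4^2 + 2·4 + 2|_4 = 42 ⇒ 41
(2) 41|_4 = 2·4^2 + 2·4 + 1 ↦ 2·5^2 + 2·5 + 1|_5 = 61 ⇒ 60
(3) 60|_5 = 2·5^2 + 2·5 ↦ 2·6^2 + 2·6|_6 = 84 ⇒ 83
(4) 83|_6 = 2·6^2 + 6 + 5 ↦ 2·7^2 + 7 + 5|_7 = 110 ⇒ 109
(5) 109|_7 = 2·7^2 + 7 + 4 ↦ 2·8^2 + 8 + 4|_8 = 140 ⇒ 139

174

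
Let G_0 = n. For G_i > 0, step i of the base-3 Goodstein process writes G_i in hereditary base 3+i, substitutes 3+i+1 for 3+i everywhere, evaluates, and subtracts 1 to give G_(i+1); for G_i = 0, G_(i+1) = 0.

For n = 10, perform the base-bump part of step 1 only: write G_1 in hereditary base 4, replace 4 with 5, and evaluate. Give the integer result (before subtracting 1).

G_0 = 10. HB_3(10) = 3^2 + 1. Bump = 17. G_1 = 16.
G_1 = 16. HB_4(16) = 4^2. Bump = 25. G_2 = 24.

25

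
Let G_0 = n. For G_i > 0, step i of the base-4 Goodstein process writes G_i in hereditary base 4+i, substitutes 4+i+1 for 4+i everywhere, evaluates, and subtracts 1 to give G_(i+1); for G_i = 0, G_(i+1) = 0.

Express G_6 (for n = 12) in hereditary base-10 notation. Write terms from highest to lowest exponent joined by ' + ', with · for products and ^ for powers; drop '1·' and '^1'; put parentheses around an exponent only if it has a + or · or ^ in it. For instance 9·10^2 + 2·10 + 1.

10 + 9

[0] 12 ≡ 3·4 (base 4). Lift 5: 15. −1: 14.
[1] 14 ≡ 2·5 + 4 (base 5). Lift 6: 16. −1: 15.
[2] 15 ≡ 2·6 + 3 (base 6). Lift 7: 17. −1: 16.
[3] 16 ≡ 2·7 + 2 (base 7). Lift 8: 18. −1: 17.
[4] 17 ≡ 2·8 + 1 (base 8). Lift 9: 19. −1: 18.
[5] 18 ≡ 2·9 (base 9). Lift 10: 20. −1: 19.
[6] 19 ≡ 10 + 9 (base 10). Lift 11: 20. −1: 19.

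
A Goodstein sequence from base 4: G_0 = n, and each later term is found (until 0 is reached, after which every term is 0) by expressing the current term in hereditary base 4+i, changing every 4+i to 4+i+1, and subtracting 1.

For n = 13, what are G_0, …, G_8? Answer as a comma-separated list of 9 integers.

step 0: 13 = 3·4 + 1; sub 5 for 4: 3·5 + 1; = 16; G_1 = 16−1 = 15
step 1: 15 = 3·5; sub 6 for 5: 3·6; = 18; G_2 = 18−1 = 17
step 2: 17 = 2·6 + 5; sub 7 for 6: 2·7 + 5; = 19; G_3 = 19−1 = 18
step 3: 18 = 2·7 + 4; sub 8 for 7: 2·8 + 4; = 20; G_4 = 20−1 = 19
step 4: 19 = 2·8 + 3; sub 9 for 8: 2·9 + 3; = 21; G_5 = 21−1 = 20
step 5: 20 = 2·9 + 2; sub 10 for 9: 2·10 + 2; = 22; G_6 = 22−1 = 21
step 6: 21 = 2·10 + 1; sub 11 for 10: 2·11 + 1; = 23; G_7 = 23−1 = 22
step 7: 22 = 2·11; sub 12 for 11: 2·12; = 24; G_8 = 24−1 = 23

13, 15, 17, 18, 19, 20, 21, 22, 23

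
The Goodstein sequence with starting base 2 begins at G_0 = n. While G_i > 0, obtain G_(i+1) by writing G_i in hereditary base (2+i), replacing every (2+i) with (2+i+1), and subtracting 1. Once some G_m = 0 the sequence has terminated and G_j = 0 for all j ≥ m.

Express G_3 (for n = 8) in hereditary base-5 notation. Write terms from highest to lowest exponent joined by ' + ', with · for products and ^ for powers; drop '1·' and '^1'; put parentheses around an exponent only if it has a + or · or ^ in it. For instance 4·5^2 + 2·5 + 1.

base 2: 8 = 2^(2 + 1); at 3: 3^(3 + 1) = 81; next = 80
base 3: 80 = 2·3^3 + 2·3^2 + 2·3 + 2; at 4: 2·4^4 + 2·4^2 + 2·4 + 2 = 554; next = 553
base 4: 553 = 2·4^4 + 2·4^2 + 2·4 + 1; at 5: 2·5^5 + 2·5^2 + 2·5 + 1 = 6311; next = 6310
base 5: 6310 = 2·5^5 + 2·5^2 + 2·5; at 6: 2·6^6 + 2·6^2 + 2·6 = 93396; next = 93395

2·5^5 + 2·5^2 + 2·5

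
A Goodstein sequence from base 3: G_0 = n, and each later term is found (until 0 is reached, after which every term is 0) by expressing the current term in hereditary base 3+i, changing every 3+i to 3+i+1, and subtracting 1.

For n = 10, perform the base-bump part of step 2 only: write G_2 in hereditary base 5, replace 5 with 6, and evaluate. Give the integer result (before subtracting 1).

step 0: 10 = 3^2 + 1; sub 4 for 3: 4^2 + 1; = 17; G_1 = 17−1 = 16
step 1: 16 = 4^2; sub 5 for 4: 5^2; = 25; G_2 = 25−1 = 24
step 2: 24 = 4·5 + 4; sub 6 for 5: 4·6 + 4; = 28; G_3 = 28−1 = 27

28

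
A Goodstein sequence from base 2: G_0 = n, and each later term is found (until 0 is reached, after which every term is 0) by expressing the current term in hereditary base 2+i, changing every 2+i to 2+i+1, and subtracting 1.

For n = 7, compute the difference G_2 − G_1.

step 0: 7 = 2^2 + 2 + 1; sub 3 for 2: 3^3 + 3 + 1; = 31; G_1 = 31−1 = 30
step 1: 30 = 3^3 + 3; sub 4 for 3: 4^4 + 4; = 260; G_2 = 260−1 = 259

229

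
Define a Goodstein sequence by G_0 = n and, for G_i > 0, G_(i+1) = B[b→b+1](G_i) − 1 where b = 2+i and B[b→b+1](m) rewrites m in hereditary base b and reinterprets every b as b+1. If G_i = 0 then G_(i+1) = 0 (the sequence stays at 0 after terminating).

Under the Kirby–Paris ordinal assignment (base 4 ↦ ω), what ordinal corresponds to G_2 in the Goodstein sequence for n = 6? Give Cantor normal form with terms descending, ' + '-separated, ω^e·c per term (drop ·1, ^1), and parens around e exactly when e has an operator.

G_0=6  [base 2] 2^2 + 2  →[2↦3]→  3^3 + 3 = 30  −1 ⇒ G_1=29
G_1=29  [base 3] 3^3 + 2  →[3↦4]→  4^4 + 2 = 258  −1 ⇒ G_2=257
G_2=257  [base 4] 4^4 + 1  →[4↦5]→  5^5 + 1 = 3126  −1 ⇒ G_3=3125

ω^ω + 1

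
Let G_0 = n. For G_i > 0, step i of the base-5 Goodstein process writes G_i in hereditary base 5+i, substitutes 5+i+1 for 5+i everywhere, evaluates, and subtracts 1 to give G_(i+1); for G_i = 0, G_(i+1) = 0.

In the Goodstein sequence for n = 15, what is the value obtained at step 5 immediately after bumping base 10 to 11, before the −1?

23

(0) 15|_5 = 3·5 ↦ 3·6|_6 = 18 ⇒ 17
(1) 17|_6 = 2·6 + 5 ↦ 2·7 + 5|_7 = 19 ⇒ 18
(2) 18|_7 = 2·7 + 4 ↦ 2·8 + 4|_8 = 20 ⇒ 19
(3) 19|_8 = 2·8 + 3 ↦ 2·9 + 3|_9 = 21 ⇒ 20
(4) 20|_9 = 2·9 + 2 ↦ 2·10 + 2|_10 = 22 ⇒ 21
(5) 21|_10 = 2·10 + 1 ↦ 2·11 + 1|_11 = 23 ⇒ 22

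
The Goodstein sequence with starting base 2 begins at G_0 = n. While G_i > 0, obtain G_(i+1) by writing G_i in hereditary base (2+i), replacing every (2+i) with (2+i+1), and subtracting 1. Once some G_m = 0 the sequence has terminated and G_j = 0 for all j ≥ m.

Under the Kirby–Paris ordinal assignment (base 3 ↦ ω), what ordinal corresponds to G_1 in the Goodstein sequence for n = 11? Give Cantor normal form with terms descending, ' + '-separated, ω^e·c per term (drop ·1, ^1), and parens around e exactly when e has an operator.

G_0 = 11. HB_2(11) = 2^(2 + 1) + 2 + 1. Bump = 85. G_1 = 84.
G_1 = 84. HB_3(84) = 3^(3 + 1) + 3. Bump = 1028. G_2 = 1027.

ω^(ω + 1) + ω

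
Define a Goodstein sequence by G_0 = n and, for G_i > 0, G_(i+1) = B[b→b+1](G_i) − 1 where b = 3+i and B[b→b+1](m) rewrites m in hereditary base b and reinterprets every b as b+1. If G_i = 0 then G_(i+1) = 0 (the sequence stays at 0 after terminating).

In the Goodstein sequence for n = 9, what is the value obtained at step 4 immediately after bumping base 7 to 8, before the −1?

24

9 —HB3→ 3^2 —bump→ 4^2 = 16 —(−1)→ 15
15 —HB4→ 3·4 + 3 —bump→ 3·5 + 3 = 18 —(−1)→ 17
17 —HB5→ 3·5 + 2 —bump→ 3·6 + 2 = 20 —(−1)→ 19
19 —HB6→ 3·6 + 1 —bump→ 3·7 + 1 = 22 —(−1)→ 21
21 —HB7→ 3·7 —bump→ 3·8 = 24 —(−1)→ 23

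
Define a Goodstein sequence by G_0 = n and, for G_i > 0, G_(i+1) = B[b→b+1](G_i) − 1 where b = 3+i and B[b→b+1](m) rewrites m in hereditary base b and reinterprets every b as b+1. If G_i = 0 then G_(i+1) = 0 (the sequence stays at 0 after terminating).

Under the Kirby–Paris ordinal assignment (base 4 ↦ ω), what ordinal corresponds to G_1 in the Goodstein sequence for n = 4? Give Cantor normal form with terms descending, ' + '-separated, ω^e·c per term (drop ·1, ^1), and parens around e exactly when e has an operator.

G_0=4  [base 3] 3 + 1  →[3↦4]→  4 + 1 = 5  −1 ⇒ G_1=4
G_1=4  [base 4] 4  →[4↦5]→  5 = 5  −1 ⇒ G_2=4

ω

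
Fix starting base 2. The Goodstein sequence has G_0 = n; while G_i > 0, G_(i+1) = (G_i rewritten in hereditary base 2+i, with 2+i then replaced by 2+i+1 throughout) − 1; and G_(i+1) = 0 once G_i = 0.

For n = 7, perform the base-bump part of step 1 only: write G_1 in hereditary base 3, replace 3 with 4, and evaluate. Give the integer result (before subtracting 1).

G_0 = 7. HB_2(7) = 2^2 + 2 + 1. Bump = 31. G_1 = 30.
G_1 = 30. HB_3(30) = 3^3 + 3. Bump = 260. G_2 = 259.

260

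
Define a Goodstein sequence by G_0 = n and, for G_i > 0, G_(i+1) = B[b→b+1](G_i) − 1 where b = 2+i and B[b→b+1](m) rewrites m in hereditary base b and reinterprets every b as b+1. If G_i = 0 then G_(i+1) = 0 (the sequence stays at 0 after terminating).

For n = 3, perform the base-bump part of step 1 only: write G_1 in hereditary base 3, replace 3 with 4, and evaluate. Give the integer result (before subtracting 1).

G_0=3  [base 2] 2 + 1  →[2↦3]→  3 + 1 = 4  −1 ⇒ G_1=3
G_1=3  [base 3] 3  →[3↦4]→  4 = 4  −1 ⇒ G_2=3

4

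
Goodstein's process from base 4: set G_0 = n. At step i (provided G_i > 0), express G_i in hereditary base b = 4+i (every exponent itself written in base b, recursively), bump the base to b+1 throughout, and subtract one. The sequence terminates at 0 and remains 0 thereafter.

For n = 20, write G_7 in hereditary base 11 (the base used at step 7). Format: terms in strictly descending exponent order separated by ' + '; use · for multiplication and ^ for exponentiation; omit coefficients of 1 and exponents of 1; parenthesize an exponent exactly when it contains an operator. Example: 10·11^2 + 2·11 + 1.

(0) 20|_4 = 4^2 + 4 ↦ 5^2 + 5|_5 = 30 ⇒ 29
(1) 29|_5 = 5^2 + 4 ↦ 6^2 + 4|_6 = 40 ⇒ 39
(2) 39|_6 = 6^2 + 3 ↦ 7^2 + 3|_7 = 52 ⇒ 51
(3) 51|_7 = 7^2 + 2 ↦ 8^2 + 2|_8 = 66 ⇒ 65
(4) 65|_8 = 8^2 + 1 ↦ 9^2 + 1|_9 = 82 ⇒ 81
(5) 81|_9 = 9^2 ↦ 10^2|_10 = 100 ⇒ 99
(6) 99|_10 = 9·10 + 9 ↦ 9·11 + 9|_11 = 108 ⇒ 107

9·11 + 8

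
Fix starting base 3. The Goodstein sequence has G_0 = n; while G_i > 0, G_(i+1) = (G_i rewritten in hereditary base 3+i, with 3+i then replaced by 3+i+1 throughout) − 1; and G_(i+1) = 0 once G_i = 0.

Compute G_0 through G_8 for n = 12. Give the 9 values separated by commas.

12, 19, 27, 37, 49, 63, 69, 75, 81

i=0: 12 = 3^2 + 3 (b=3); 3→4: 4^2 + 4 = 20; 20−1 = 19
i=1: 19 = 4^2 + 3 (b=4); 4→5: 5^2 + 3 = 28; 28−1 = 27
i=2: 27 = 5^2 + 2 (b=5); 5→6: 6^2 + 2 = 38; 38−1 = 37
i=3: 37 = 6^2 + 1 (b=6); 6→7: 7^2 + 1 = 50; 50−1 = 49
i=4: 49 = 7^2 (b=7); 7→8: 8^2 = 64; 64−1 = 63
i=5: 63 = 7·8 + 7 (b=8); 8→9: 7·9 + 7 = 70; 70−1 = 69
i=6: 69 = 7·9 + 6 (b=9); 9→10: 7·10 + 6 = 76; 76−1 = 75
i=7: 75 = 7·10 + 5 (b=10); 10→11: 7·11 + 5 = 82; 82−1 = 81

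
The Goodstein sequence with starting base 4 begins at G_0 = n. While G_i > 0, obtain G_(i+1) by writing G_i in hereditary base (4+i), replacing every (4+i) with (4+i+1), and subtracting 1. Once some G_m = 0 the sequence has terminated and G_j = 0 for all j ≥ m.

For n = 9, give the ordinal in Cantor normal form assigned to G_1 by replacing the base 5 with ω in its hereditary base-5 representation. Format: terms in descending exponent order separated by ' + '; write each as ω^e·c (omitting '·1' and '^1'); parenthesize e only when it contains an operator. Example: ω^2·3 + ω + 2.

base 4: 9 = 2·4 + 1; at 5: 2·5 + 1 = 11; next = 10
base 5: 10 = 2·5; at 6: 2·6 = 12; next = 11

ω·2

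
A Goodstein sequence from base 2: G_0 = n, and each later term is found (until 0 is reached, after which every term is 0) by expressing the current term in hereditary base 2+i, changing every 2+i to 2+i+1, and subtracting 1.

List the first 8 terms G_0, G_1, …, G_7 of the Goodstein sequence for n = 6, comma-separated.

6, 29, 257, 3125, 46655, 98039, 187243, 332147

base 2: 6 = 2^2 + 2; at 3: 3^3 + 3 = 30; next = 29
base 3: 29 = 3^3 + 2; at 4: 4^4 + 2 = 258; next = 257
base 4: 257 = 4^4 + 1; at 5: 5^5 + 1 = 3126; next = 3125
base 5: 3125 = 5^5; at 6: 6^6 = 46656; next = 46655
base 6: 46655 = 5·6^5 + 5·6^4 + 5·6^3 + 5·6^2 + 5·6 + 5; at 7: 5·7^5 + 5·7^4 + 5·7^3 + 5·7^2 + 5·7 + 5 = 98040; next = 98039
base 7: 98039 = 5·7^5 + 5·7^4 + 5·7^3 + 5·7^2 + 5·7 + 4; at 8: 5·8^5 + 5·8^4 + 5·8^3 + 5·8^2 + 5·8 + 4 = 187244; next = 187243
base 8: 187243 = 5·8^5 + 5·8^4 + 5·8^3 + 5·8^2 + 5·8 + 3; at 9: 5·9^5 + 5·9^4 + 5·9^3 + 5·9^2 + 5·9 + 3 = 332148; next = 332147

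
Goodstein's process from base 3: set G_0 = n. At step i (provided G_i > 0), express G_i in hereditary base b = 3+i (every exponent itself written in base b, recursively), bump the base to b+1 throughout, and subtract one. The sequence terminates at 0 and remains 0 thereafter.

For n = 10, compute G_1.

base 3: 10 = 3^2 + 1; at 4: 4^2 + 1 = 17; next = 16
base 4: 16 = 4^2; at 5: 5^2 = 25; next = 24

16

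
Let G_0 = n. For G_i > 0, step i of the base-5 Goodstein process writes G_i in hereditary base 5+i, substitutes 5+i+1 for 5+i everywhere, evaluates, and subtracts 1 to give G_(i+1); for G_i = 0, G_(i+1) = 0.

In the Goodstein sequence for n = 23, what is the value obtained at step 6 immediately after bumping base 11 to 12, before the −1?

base 5: 23 = 4·5 + 3; at 6: 4·6 + 3 = 27; next = 26
base 6: 26 = 4·6 + 2; at 7: 4·7 + 2 = 30; next = 29
base 7: 29 = 4·7 + 1; at 8: 4·8 + 1 = 33; next = 32
base 8: 32 = 4·8; at 9: 4·9 = 36; next = 35
base 9: 35 = 3·9 + 8; at 10: 3·10 + 8 = 38; next = 37
base 10: 37 = 3·10 + 7; at 11: 3·11 + 7 = 40; next = 39
base 11: 39 = 3·11 + 6; at 12: 3·12 + 6 = 42; next = 41

42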